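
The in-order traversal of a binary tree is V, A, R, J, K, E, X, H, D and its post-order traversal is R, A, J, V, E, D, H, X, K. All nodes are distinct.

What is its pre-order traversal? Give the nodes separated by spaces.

The last element of post-order is the root; it splits in-order into left and right subtrees.
Root K: left subtree has 4 nodes {V, A, R, J}, right has 4 {E, X, H, D}.
  Root V: left subtree has 0 nodes { }, right has 3 {A, R, J}.
    Root J: left subtree has 2 nodes {A, R}, right has 0 { }.
      Root A: left subtree has 0 nodes { }, right has 1 {R}.
  Root X: left subtree has 1 node {E}, right has 2 {H, D}.
    Root H: left subtree has 0 nodes { }, right has 1 {D}.

K V J A R X E H D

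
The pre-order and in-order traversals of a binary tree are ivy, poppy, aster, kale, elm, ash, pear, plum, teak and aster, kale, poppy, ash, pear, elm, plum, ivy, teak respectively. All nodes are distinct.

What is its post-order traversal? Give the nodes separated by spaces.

kale aster pear ash plum elm poppy teak ivy

The first element of pre-order is the root; it splits in-order into left and right subtrees.
Root ivy: left subtree has 7 nodes {aster, kale, poppy, ash, pear, elm, plum}, right has 1 {teak}.
  Root poppy: left subtree has 2 nodes {aster, kale}, right has 4 {ash, pear, elm, plum}.
    Root aster: left subtree has 0 nodes { }, right has 1 {kale}.
    Root elm: left subtree has 2 nodes {ash, pear}, right has 1 {plum}.
      Root ash: left subtree has 0 nodes { }, right has 1 {pear}.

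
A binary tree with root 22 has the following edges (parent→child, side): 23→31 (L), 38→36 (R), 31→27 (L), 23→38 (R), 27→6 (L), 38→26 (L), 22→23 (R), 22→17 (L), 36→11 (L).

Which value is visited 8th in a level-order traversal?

36

Level-order visits nodes level by level from the root, left to right within each level.
Level 0: 22
Level 1: 17, 23
Level 2: 31, 38
Level 3: 27, 26, 36
Level 4: 6, 11
Full level-order sequence: 22, 17, 23, 31, 38, 27, 26, 36, 6, 11.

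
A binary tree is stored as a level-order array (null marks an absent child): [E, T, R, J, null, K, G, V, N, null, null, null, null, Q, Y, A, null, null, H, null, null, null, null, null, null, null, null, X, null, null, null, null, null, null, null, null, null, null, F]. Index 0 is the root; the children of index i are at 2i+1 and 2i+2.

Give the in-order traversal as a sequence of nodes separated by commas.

A, V, J, N, H, F, T, E, K, R, X, Q, G, Y

In-order visits the left subtree, then the node, then the right subtree.
At E: go left to T.
  At T: go left to J.
    At J: go left to V.
      At V: go left to A.
        A is a leaf — visit A.
      Visit V.
      At V: no right child.
    Visit J.
    At J: go right to N.
      At N: no left child.
      Visit N.
      At N: go right to H.
        At H: no left child.
        Visit H.
        At H: go right to F.
          F is a leaf — visit F.
  Visit T.
  At T: no right child.
Visit E.
At E: go right to R.
  At R: go left to K.
    K is a leaf — visit K.
  Visit R.
  At R: go right to G.
    At G: go left to Q.
      At Q: go left to X.
        X is a leaf — visit X.
      Visit Q.
      At Q: no right child.
    Visit G.
    At G: go right to Y.
      Y is a leaf — visit Y.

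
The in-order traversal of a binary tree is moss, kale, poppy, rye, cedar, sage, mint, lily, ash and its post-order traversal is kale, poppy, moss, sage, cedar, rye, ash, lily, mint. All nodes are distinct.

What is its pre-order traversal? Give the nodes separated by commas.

mint, rye, moss, poppy, kale, cedar, sage, lily, ash

The last element of post-order is the root; it splits in-order into left and right subtrees.
Root mint: left subtree has 6 nodes {moss, kale, poppy, rye, cedar, sage}, right has 2 {lily, ash}.
  Root rye: left subtree has 3 nodes {moss, kale, poppy}, right has 2 {cedar, sage}.
    Root moss: left subtree has 0 nodes { }, right has 2 {kale, poppy}.
      Root poppy: left subtree has 1 node {kale}, right has 0 { }.
    Root cedar: left subtree has 0 nodes { }, right has 1 {sage}.
  Root lily: left subtree has 0 nodes { }, right has 1 {ash}.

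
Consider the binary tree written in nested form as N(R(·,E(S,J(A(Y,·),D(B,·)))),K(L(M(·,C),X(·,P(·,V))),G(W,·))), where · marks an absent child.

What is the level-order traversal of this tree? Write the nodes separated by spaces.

N R K E L G S J M X W A D C P Y B V

Level-order visits nodes level by level from the root, left to right within each level.
Level 0: N
Level 1: R, K
Level 2: E, L, G
Level 3: S, J, M, X, W
Level 4: A, D, C, P
Level 5: Y, B, V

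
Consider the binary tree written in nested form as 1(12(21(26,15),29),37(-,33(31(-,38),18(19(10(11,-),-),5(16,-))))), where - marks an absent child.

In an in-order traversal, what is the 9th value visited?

38

In-order visits the left subtree, then the node, then the right subtree.
At 1: go left to 12.
  At 12: go left to 21.
    At 21: go left to 26.
      26 is a leaf — visit 26.
    Visit 21.
    At 21: go right to 15.
      15 is a leaf — visit 15.
  Visit 12.
  At 12: go right to 29.
    29 is a leaf — visit 29.
Visit 1.
At 1: go right to 37.
  At 37: no left child.
  Visit 37.
  At 37: go right to 33.
    At 33: go left to 31.
      At 31: no left child.
      Visit 31.
      At 31: go right to 38.
        38 is a leaf — visit 38.
    Visit 33.
    At 33: go right to 18.
      At 18: go left to 19.
        At 19: go left to 10.
          At 10: go left to 11.
            11 is a leaf — visit 11.
          Visit 10.
          At 10: no right child.
        Visit 19.
        At 19: no right child.
      Visit 18.
      At 18: go right to 5.
        At 5: go left to 16.
          16 is a leaf — visit 16.
        Visit 5.
        At 5: no right child.
Full in-order sequence: 26, 21, 15, 12, 29, 1, 37, 31, 38, 33, 11, 10, 19, 18, 16, 5.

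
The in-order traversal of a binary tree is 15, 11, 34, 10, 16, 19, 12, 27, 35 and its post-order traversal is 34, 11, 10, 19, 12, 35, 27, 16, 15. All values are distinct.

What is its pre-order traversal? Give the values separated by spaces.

The last element of post-order is the root; it splits in-order into left and right subtrees.
Root 15: left subtree has 0 nodes { }, right has 8 {11, 34, 10, 16, 19, 12, 27, 35}.
  Root 16: left subtree has 3 nodes {11, 34, 10}, right has 4 {19, 12, 27, 35}.
    Root 10: left subtree has 2 nodes {11, 34}, right has 0 { }.
      Root 11: left subtree has 0 nodes { }, right has 1 {34}.
    Root 27: left subtree has 2 nodes {19, 12}, right has 1 {35}.
      Root 12: left subtree has 1 node {19}, right has 0 { }.

15 16 10 11 34 27 12 19 35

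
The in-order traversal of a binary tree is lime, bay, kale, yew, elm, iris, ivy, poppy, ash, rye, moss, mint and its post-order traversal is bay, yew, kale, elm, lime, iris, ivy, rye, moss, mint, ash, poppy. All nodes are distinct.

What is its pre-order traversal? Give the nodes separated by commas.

The last element of post-order is the root; it splits in-order into left and right subtrees.
Root poppy: left subtree has 7 nodes {lime, bay, kale, yew, elm, iris, ivy}, right has 4 {ash, rye, moss, mint}.
  Root ivy: left subtree has 6 nodes {lime, bay, kale, yew, elm, iris}, right has 0 { }.
    Root iris: left subtree has 5 nodes {lime, bay, kale, yew, elm}, right has 0 { }.
      Root lime: left subtree has 0 nodes { }, right has 4 {bay, kale, yew, elm}.
        Root elm: left subtree has 3 nodes {bay, kale, yew}, right has 0 { }.
          Root kale: left subtree has 1 node {bay}, right has 1 {yew}.
  Root ash: left subtree has 0 nodes { }, right has 3 {rye, moss, mint}.
    Root mint: left subtree has 2 nodes {rye, moss}, right has 0 { }.
      Root moss: left subtree has 1 node {rye}, right has 0 { }.

poppy, ivy, iris, lime, elm, kale, bay, yew, ash, mint, moss, rye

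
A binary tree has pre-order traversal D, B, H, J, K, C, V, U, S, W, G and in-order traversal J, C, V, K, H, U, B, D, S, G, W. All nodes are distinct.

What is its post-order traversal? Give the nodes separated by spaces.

The first element of pre-order is the root; it splits in-order into left and right subtrees.
Root D: left subtree has 7 nodes {J, C, V, K, H, U, B}, right has 3 {S, G, W}.
  Root B: left subtree has 6 nodes {J, C, V, K, H, U}, right has 0 { }.
    Root H: left subtree has 4 nodes {J, C, V, K}, right has 1 {U}.
      Root J: left subtree has 0 nodes { }, right has 3 {C, V, K}.
        Root K: left subtree has 2 nodes {C, V}, right has 0 { }.
          Root C: left subtree has 0 nodes { }, right has 1 {V}.
  Root S: left subtree has 0 nodes { }, right has 2 {G, W}.
    Root W: left subtree has 1 node {G}, right has 0 { }.

V C K J U H B G W S D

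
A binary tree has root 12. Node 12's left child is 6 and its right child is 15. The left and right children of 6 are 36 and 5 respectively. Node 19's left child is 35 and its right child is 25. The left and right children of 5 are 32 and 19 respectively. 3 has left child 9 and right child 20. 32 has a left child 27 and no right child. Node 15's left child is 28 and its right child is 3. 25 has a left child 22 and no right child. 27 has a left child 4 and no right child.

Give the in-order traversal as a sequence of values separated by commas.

36, 6, 4, 27, 32, 5, 35, 19, 22, 25, 12, 28, 15, 9, 3, 20

In-order visits the left subtree, then the node, then the right subtree.
At 12: go left to 6.
  At 6: go left to 36.
    36 is a leaf — visit 36.
  Visit 6.
  At 6: go right to 5.
    At 5: go left to 32.
      At 32: go left to 27.
        At 27: go left to 4.
          4 is a leaf — visit 4.
        Visit 27.
        At 27: no right child.
      Visit 32.
      At 32: no right child.
    Visit 5.
    At 5: go right to 19.
      At 19: go left to 35.
        35 is a leaf — visit 35.
      Visit 19.
      At 19: go right to 25.
        At 25: go left to 22.
          22 is a leaf — visit 22.
        Visit 25.
        At 25: no right child.
Visit 12.
At 12: go right to 15.
  At 15: go left to 28.
    28 is a leaf — visit 28.
  Visit 15.
  At 15: go right to 3.
    At 3: go left to 9.
      9 is a leaf — visit 9.
    Visit 3.
    At 3: go right to 20.
      20 is a leaf — visit 20.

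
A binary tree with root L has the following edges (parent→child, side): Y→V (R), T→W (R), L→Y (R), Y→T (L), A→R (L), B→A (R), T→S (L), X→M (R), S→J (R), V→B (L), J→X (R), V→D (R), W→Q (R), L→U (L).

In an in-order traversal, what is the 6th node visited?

M

In-order visits the left subtree, then the node, then the right subtree.
At L: go left to U.
  U is a leaf — visit U.
Visit L.
At L: go right to Y.
  At Y: go left to T.
    At T: go left to S.
      At S: no left child.
      Visit S.
      At S: go right to J.
        At J: no left child.
        Visit J.
        At J: go right to X.
          At X: no left child.
          Visit X.
          At X: go right to M.
            M is a leaf — visit M.
    Visit T.
    At T: go right to W.
      At W: no left child.
      Visit W.
      At W: go right to Q.
        Q is a leaf — visit Q.
  Visit Y.
  At Y: go right to V.
    At V: go left to B.
      At B: no left child.
      Visit B.
      At B: go right to A.
        At A: go left to R.
          R is a leaf — visit R.
        Visit A.
        At A: no right child.
    Visit V.
    At V: go right to D.
      D is a leaf — visit D.
Full in-order sequence: U, L, S, J, X, M, T, W, Q, Y, B, R, A, V, D.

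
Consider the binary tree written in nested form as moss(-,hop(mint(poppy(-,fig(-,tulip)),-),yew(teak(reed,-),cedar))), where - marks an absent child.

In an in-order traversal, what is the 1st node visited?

In-order visits the left subtree, then the node, then the right subtree.
At moss: no left child.
Visit moss.
At moss: go right to hop.
  At hop: go left to mint.
    At mint: go left to poppy.
      At poppy: no left child.
      Visit poppy.
      At poppy: go right to fig.
        At fig: no left child.
        Visit fig.
        At fig: go right to tulip.
          tulip is a leaf — visit tulip.
    Visit mint.
    At mint: no right child.
  Visit hop.
  At hop: go right to yew.
    At yew: go left to teak.
      At teak: go left to reed.
        reed is a leaf — visit reed.
      Visit teak.
      At teak: no right child.
    Visit yew.
    At yew: go right to cedar.
      cedar is a leaf — visit cedar.
Full in-order sequence: moss, poppy, fig, tulip, mint, hop, reed, teak, yew, cedar.

moss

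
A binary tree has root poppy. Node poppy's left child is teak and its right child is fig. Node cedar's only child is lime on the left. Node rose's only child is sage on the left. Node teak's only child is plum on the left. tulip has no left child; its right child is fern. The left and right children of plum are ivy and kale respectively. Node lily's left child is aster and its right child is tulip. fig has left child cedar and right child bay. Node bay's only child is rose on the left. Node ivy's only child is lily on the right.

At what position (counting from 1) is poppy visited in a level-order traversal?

Level-order visits nodes level by level from the root, left to right within each level.
Level 0: poppy
Level 1: teak, fig
Level 2: plum, cedar, bay
Level 3: ivy, kale, lime, rose
Level 4: lily, sage
Level 5: aster, tulip
Level 6: fern
Full level-order sequence: poppy, teak, fig, plum, cedar, bay, ivy, kale, lime, rose, lily, sage, aster, tulip, fern.

1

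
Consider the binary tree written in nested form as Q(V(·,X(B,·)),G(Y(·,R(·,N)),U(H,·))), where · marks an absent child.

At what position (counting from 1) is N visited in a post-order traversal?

Post-order visits the left subtree, then the right subtree, then the node.
At Q: go left to V.
  At V: no left child.
  At V: go right to X.
    At X: go left to B.
      B is a leaf — visit B.
    At X: no right child.
    Visit X.
  Visit V.
At Q: go right to G.
  At G: go left to Y.
    At Y: no left child.
    At Y: go right to R.
      At R: no left child.
      At R: go right to N.
        N is a leaf — visit N.
      Visit R.
    Visit Y.
  At G: go right to U.
    At U: go left to H.
      H is a leaf — visit H.
    At U: no right child.
    Visit U.
  Visit G.
Visit Q.
Full post-order sequence: B, X, V, N, R, Y, H, U, G, Q.

4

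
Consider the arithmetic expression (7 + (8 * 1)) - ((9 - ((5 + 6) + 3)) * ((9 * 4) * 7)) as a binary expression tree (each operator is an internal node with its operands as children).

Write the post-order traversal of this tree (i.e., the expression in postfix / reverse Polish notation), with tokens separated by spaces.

Post-order on an expression tree gives postfix notation: for each operator, emit left operand, right operand, then the operator.

7 8 1 * + 9 5 6 + 3 + - 9 4 * 7 * * -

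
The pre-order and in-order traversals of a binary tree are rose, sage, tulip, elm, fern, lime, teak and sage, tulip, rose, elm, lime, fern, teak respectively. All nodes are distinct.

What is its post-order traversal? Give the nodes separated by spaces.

tulip sage lime teak fern elm rose

The first element of pre-order is the root; it splits in-order into left and right subtrees.
Root rose: left subtree has 2 nodes {sage, tulip}, right has 4 {elm, lime, fern, teak}.
  Root sage: left subtree has 0 nodes { }, right has 1 {tulip}.
  Root elm: left subtree has 0 nodes { }, right has 3 {lime, fern, teak}.
    Root fern: left subtree has 1 node {lime}, right has 1 {teak}.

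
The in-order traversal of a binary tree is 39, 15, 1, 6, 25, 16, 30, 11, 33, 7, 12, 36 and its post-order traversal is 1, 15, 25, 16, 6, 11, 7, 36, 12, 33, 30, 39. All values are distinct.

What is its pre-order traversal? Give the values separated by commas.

39, 30, 6, 15, 1, 16, 25, 33, 11, 12, 7, 36

The last element of post-order is the root; it splits in-order into left and right subtrees.
Root 39: left subtree has 0 nodes { }, right has 11 {15, 1, 6, 25, 16, 30, 11, 33, 7, 12, 36}.
  Root 30: left subtree has 5 nodes {15, 1, 6, 25, 16}, right has 5 {11, 33, 7, 12, 36}.
    Root 6: left subtree has 2 nodes {15, 1}, right has 2 {25, 16}.
      Root 15: left subtree has 0 nodes { }, right has 1 {1}.
      Root 16: left subtree has 1 node {25}, right has 0 { }.
    Root 33: left subtree has 1 node {11}, right has 3 {7, 12, 36}.
      Root 12: left subtree has 1 node {7}, right has 1 {36}.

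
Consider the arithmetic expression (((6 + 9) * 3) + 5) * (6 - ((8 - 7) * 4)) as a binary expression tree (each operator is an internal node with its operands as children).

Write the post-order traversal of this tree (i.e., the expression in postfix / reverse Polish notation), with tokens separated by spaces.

6 9 + 3 * 5 + 6 8 7 - 4 * - *

Post-order on an expression tree gives postfix notation: for each operator, emit left operand, right operand, then the operator.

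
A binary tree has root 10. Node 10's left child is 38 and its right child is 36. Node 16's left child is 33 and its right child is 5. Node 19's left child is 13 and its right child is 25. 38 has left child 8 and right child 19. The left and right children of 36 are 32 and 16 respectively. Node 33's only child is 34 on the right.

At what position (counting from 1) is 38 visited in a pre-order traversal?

2

Pre-order visits the node, then its left subtree, then its right subtree.
Visit 10.
At 10: go left to 38.
  Visit 38.
  At 38: go left to 8.
    8 is a leaf — visit 8.
  At 38: go right to 19.
    Visit 19.
    At 19: go left to 13.
      13 is a leaf — visit 13.
    At 19: go right to 25.
      25 is a leaf — visit 25.
At 10: go right to 36.
  Visit 36.
  At 36: go left to 32.
    32 is a leaf — visit 32.
  At 36: go right to 16.
    Visit 16.
    At 16: go left to 33.
      Visit 33.
      At 33: no left child.
      At 33: go right to 34.
        34 is a leaf — visit 34.
    At 16: go right to 5.
      5 is a leaf — visit 5.
Full pre-order sequence: 10, 38, 8, 19, 13, 25, 36, 32, 16, 33, 34, 5.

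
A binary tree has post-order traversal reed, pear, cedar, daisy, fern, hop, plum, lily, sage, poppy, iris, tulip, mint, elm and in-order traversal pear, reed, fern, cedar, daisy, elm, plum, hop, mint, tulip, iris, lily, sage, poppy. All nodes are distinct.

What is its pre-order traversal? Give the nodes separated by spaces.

The last element of post-order is the root; it splits in-order into left and right subtrees.
Root elm: left subtree has 5 nodes {pear, reed, fern, cedar, daisy}, right has 8 {plum, hop, mint, tulip, iris, lily, sage, poppy}.
  Root fern: left subtree has 2 nodes {pear, reed}, right has 2 {cedar, daisy}.
    Root pear: left subtree has 0 nodes { }, right has 1 {reed}.
    Root daisy: left subtree has 1 node {cedar}, right has 0 { }.
  Root mint: left subtree has 2 nodes {plum, hop}, right has 5 {tulip, iris, lily, sage, poppy}.
    Root plum: left subtree has 0 nodes { }, right has 1 {hop}.
    Root tulip: left subtree has 0 nodes { }, right has 4 {iris, lily, sage, poppy}.
      Root iris: left subtree has 0 nodes { }, right has 3 {lily, sage, poppy}.
        Root poppy: left subtree has 2 nodes {lily, sage}, right has 0 { }.
          Root sage: left subtree has 1 node {lily}, right has 0 { }.

elm fern pear reed daisy cedar mint plum hop tulip iris poppy sage lily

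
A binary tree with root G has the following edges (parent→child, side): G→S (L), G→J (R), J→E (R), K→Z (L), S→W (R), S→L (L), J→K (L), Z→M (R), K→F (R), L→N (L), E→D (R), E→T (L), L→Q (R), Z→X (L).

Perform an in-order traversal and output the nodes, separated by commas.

In-order visits the left subtree, then the node, then the right subtree.
At G: go left to S.
  At S: go left to L.
    At L: go left to N.
      N is a leaf — visit N.
    Visit L.
    At L: go right to Q.
      Q is a leaf — visit Q.
  Visit S.
  At S: go right to W.
    W is a leaf — visit W.
Visit G.
At G: go right to J.
  At J: go left to K.
    At K: go left to Z.
      At Z: go left to X.
        X is a leaf — visit X.
      Visit Z.
      At Z: go right to M.
        M is a leaf — visit M.
    Visit K.
    At K: go right to F.
      F is a leaf — visit F.
  Visit J.
  At J: go right to E.
    At E: go left to T.
      T is a leaf — visit T.
    Visit E.
    At E: go right to D.
      D is a leaf — visit D.

N, L, Q, S, W, G, X, Z, M, K, F, J, T, E, D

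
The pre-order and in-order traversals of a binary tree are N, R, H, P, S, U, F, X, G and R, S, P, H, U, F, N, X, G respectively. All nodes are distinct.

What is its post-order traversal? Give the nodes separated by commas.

The first element of pre-order is the root; it splits in-order into left and right subtrees.
Root N: left subtree has 6 nodes {R, S, P, H, U, F}, right has 2 {X, G}.
  Root R: left subtree has 0 nodes { }, right has 5 {S, P, H, U, F}.
    Root H: left subtree has 2 nodes {S, P}, right has 2 {U, F}.
      Root P: left subtree has 1 node {S}, right has 0 { }.
      Root U: left subtree has 0 nodes { }, right has 1 {F}.
  Root X: left subtree has 0 nodes { }, right has 1 {G}.

S, P, F, U, H, R, G, X, N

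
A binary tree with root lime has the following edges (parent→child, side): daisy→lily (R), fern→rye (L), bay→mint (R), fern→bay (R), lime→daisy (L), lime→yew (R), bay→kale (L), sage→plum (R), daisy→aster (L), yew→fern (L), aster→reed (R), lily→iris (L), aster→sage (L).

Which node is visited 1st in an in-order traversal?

sage

In-order visits the left subtree, then the node, then the right subtree.
At lime: go left to daisy.
  At daisy: go left to aster.
    At aster: go left to sage.
      At sage: no left child.
      Visit sage.
      At sage: go right to plum.
        plum is a leaf — visit plum.
    Visit aster.
    At aster: go right to reed.
      reed is a leaf — visit reed.
  Visit daisy.
  At daisy: go right to lily.
    At lily: go left to iris.
      iris is a leaf — visit iris.
    Visit lily.
    At lily: no right child.
Visit lime.
At lime: go right to yew.
  At yew: go left to fern.
    At fern: go left to rye.
      rye is a leaf — visit rye.
    Visit fern.
    At fern: go right to bay.
      At bay: go left to kale.
        kale is a leaf — visit kale.
      Visit bay.
      At bay: go right to mint.
        mint is a leaf — visit mint.
  Visit yew.
  At yew: no right child.
Full in-order sequence: sage, plum, aster, reed, daisy, iris, lily, lime, rye, fern, kale, bay, mint, yew.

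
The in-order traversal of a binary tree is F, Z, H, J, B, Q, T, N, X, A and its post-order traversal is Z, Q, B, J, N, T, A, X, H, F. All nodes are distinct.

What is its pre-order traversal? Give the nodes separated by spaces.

The last element of post-order is the root; it splits in-order into left and right subtrees.
Root F: left subtree has 0 nodes { }, right has 9 {Z, H, J, B, Q, T, N, X, A}.
  Root H: left subtree has 1 node {Z}, right has 7 {J, B, Q, T, N, X, A}.
    Root X: left subtree has 5 nodes {J, B, Q, T, N}, right has 1 {A}.
      Root T: left subtree has 3 nodes {J, B, Q}, right has 1 {N}.
        Root J: left subtree has 0 nodes { }, right has 2 {B, Q}.
          Root B: left subtree has 0 nodes { }, right has 1 {Q}.

F H Z X T J B Q N A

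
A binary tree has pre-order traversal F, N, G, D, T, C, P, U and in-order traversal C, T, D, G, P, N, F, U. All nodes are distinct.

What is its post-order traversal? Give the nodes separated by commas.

C, T, D, P, G, N, U, F

The first element of pre-order is the root; it splits in-order into left and right subtrees.
Root F: left subtree has 6 nodes {C, T, D, G, P, N}, right has 1 {U}.
  Root N: left subtree has 5 nodes {C, T, D, G, P}, right has 0 { }.
    Root G: left subtree has 3 nodes {C, T, D}, right has 1 {P}.
      Root D: left subtree has 2 nodes {C, T}, right has 0 { }.
        Root T: left subtree has 1 node {C}, right has 0 { }.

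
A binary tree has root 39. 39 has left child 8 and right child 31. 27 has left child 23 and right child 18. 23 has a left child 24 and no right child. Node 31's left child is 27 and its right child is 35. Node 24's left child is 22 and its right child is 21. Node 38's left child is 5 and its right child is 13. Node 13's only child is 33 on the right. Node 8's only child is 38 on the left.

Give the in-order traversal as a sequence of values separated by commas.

5, 38, 13, 33, 8, 39, 22, 24, 21, 23, 27, 18, 31, 35

In-order visits the left subtree, then the node, then the right subtree.
At 39: go left to 8.
  At 8: go left to 38.
    At 38: go left to 5.
      5 is a leaf — visit 5.
    Visit 38.
    At 38: go right to 13.
      At 13: no left child.
      Visit 13.
      At 13: go right to 33.
        33 is a leaf — visit 33.
  Visit 8.
  At 8: no right child.
Visit 39.
At 39: go right to 31.
  At 31: go left to 27.
    At 27: go left to 23.
      At 23: go left to 24.
        At 24: go left to 22.
          22 is a leaf — visit 22.
        Visit 24.
        At 24: go right to 21.
          21 is a leaf — visit 21.
      Visit 23.
      At 23: no right child.
    Visit 27.
    At 27: go right to 18.
      18 is a leaf — visit 18.
  Visit 31.
  At 31: go right to 35.
    35 is a leaf — visit 35.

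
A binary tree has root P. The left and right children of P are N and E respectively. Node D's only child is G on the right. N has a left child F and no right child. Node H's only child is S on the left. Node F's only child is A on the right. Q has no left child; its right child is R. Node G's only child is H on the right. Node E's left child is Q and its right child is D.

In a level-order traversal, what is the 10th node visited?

Level-order visits nodes level by level from the root, left to right within each level.
Level 0: P
Level 1: N, E
Level 2: F, Q, D
Level 3: A, R, G
Level 4: H
Level 5: S
Full level-order sequence: P, N, E, F, Q, D, A, R, G, H, S.

H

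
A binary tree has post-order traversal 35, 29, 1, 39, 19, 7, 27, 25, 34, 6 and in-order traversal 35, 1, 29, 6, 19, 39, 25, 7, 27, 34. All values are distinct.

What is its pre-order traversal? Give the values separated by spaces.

6 1 35 29 34 25 19 39 27 7

The last element of post-order is the root; it splits in-order into left and right subtrees.
Root 6: left subtree has 3 nodes {35, 1, 29}, right has 6 {19, 39, 25, 7, 27, 34}.
  Root 1: left subtree has 1 node {35}, right has 1 {29}.
  Root 34: left subtree has 5 nodes {19, 39, 25, 7, 27}, right has 0 { }.
    Root 25: left subtree has 2 nodes {19, 39}, right has 2 {7, 27}.
      Root 19: left subtree has 0 nodes { }, right has 1 {39}.
      Root 27: left subtree has 1 node {7}, right has 0 { }.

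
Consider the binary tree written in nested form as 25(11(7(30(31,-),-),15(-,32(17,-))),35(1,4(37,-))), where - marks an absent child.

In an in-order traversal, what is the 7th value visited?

In-order visits the left subtree, then the node, then the right subtree.
At 25: go left to 11.
  At 11: go left to 7.
    At 7: go left to 30.
      At 30: go left to 31.
        31 is a leaf — visit 31.
      Visit 30.
      At 30: no right child.
    Visit 7.
    At 7: no right child.
  Visit 11.
  At 11: go right to 15.
    At 15: no left child.
    Visit 15.
    At 15: go right to 32.
      At 32: go left to 17.
        17 is a leaf — visit 17.
      Visit 32.
      At 32: no right child.
Visit 25.
At 25: go right to 35.
  At 35: go left to 1.
    1 is a leaf — visit 1.
  Visit 35.
  At 35: go right to 4.
    At 4: go left to 37.
      37 is a leaf — visit 37.
    Visit 4.
    At 4: no right child.
Full in-order sequence: 31, 30, 7, 11, 15, 17, 32, 25, 1, 35, 37, 4.

32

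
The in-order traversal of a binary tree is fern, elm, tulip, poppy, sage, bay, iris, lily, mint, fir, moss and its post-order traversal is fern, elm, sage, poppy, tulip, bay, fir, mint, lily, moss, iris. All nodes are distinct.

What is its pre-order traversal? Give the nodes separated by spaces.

iris bay tulip elm fern poppy sage moss lily mint fir

The last element of post-order is the root; it splits in-order into left and right subtrees.
Root iris: left subtree has 6 nodes {fern, elm, tulip, poppy, sage, bay}, right has 4 {lily, mint, fir, moss}.
  Root bay: left subtree has 5 nodes {fern, elm, tulip, poppy, sage}, right has 0 { }.
    Root tulip: left subtree has 2 nodes {fern, elm}, right has 2 {poppy, sage}.
      Root elm: left subtree has 1 node {fern}, right has 0 { }.
      Root poppy: left subtree has 0 nodes { }, right has 1 {sage}.
  Root moss: left subtree has 3 nodes {lily, mint, fir}, right has 0 { }.
    Root lily: left subtree has 0 nodes { }, right has 2 {mint, fir}.
      Root mint: left subtree has 0 nodes { }, right has 1 {fir}.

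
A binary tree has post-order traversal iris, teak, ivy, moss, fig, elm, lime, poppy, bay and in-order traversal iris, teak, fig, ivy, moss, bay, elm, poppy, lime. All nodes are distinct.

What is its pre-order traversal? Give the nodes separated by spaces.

The last element of post-order is the root; it splits in-order into left and right subtrees.
Root bay: left subtree has 5 nodes {iris, teak, fig, ivy, moss}, right has 3 {elm, poppy, lime}.
  Root fig: left subtree has 2 nodes {iris, teak}, right has 2 {ivy, moss}.
    Root teak: left subtree has 1 node {iris}, right has 0 { }.
    Root moss: left subtree has 1 node {ivy}, right has 0 { }.
  Root poppy: left subtree has 1 node {elm}, right has 1 {lime}.

bay fig teak iris moss ivy poppy elm lime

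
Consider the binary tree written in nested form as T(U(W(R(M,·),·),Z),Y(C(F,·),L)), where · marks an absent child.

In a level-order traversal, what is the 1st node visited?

T

Level-order visits nodes level by level from the root, left to right within each level.
Level 0: T
Level 1: U, Y
Level 2: W, Z, C, L
Level 3: R, F
Level 4: M
Full level-order sequence: T, U, Y, W, Z, C, L, R, F, M.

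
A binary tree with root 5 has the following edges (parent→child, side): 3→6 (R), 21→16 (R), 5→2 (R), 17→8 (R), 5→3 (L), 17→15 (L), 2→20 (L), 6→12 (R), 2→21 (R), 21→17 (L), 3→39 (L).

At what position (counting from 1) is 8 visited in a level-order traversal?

12

Level-order visits nodes level by level from the root, left to right within each level.
Level 0: 5
Level 1: 3, 2
Level 2: 39, 6, 20, 21
Level 3: 12, 17, 16
Level 4: 15, 8
Full level-order sequence: 5, 3, 2, 39, 6, 20, 21, 12, 17, 16, 15, 8.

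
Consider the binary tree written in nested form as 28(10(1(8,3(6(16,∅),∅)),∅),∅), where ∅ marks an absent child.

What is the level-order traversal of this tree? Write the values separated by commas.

Level-order visits nodes level by level from the root, left to right within each level.
Level 0: 28
Level 1: 10
Level 2: 1
Level 3: 8, 3
Level 4: 6
Level 5: 16

28, 10, 1, 8, 3, 6, 16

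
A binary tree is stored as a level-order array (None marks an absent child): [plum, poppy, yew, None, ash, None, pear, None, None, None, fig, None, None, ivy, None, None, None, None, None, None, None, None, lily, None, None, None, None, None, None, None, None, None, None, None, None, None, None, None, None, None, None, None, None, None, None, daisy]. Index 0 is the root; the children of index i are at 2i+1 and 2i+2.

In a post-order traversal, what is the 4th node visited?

Post-order visits the left subtree, then the right subtree, then the node.
At plum: go left to poppy.
  At poppy: no left child.
  At poppy: go right to ash.
    At ash: no left child.
    At ash: go right to fig.
      At fig: no left child.
      At fig: go right to lily.
        At lily: go left to daisy.
          daisy is a leaf — visit daisy.
        At lily: no right child.
        Visit lily.
      Visit fig.
    Visit ash.
  Visit poppy.
At plum: go right to yew.
  At yew: no left child.
  At yew: go right to pear.
    At pear: go left to ivy.
      ivy is a leaf — visit ivy.
    At pear: no right child.
    Visit pear.
  Visit yew.
Visit plum.
Full post-order sequence: daisy, lily, fig, ash, poppy, ivy, pear, yew, plum.

ash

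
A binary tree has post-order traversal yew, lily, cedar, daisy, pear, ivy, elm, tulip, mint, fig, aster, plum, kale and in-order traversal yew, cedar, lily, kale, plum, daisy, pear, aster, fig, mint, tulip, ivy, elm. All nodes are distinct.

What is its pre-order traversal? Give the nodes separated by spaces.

kale cedar yew lily plum aster pear daisy fig mint tulip elm ivy

The last element of post-order is the root; it splits in-order into left and right subtrees.
Root kale: left subtree has 3 nodes {yew, cedar, lily}, right has 9 {plum, daisy, pear, aster, fig, mint, tulip, ivy, elm}.
  Root cedar: left subtree has 1 node {yew}, right has 1 {lily}.
  Root plum: left subtree has 0 nodes { }, right has 8 {daisy, pear, aster, fig, mint, tulip, ivy, elm}.
    Root aster: left subtree has 2 nodes {daisy, pear}, right has 5 {fig, mint, tulip, ivy, elm}.
      Root pear: left subtree has 1 node {daisy}, right has 0 { }.
      Root fig: left subtree has 0 nodes { }, right has 4 {mint, tulip, ivy, elm}.
        Root mint: left subtree has 0 nodes { }, right has 3 {tulip, ivy, elm}.
          Root tulip: left subtree has 0 nodes { }, right has 2 {ivy, elm}.
            Root elm: left subtree has 1 node {ivy}, right has 0 { }.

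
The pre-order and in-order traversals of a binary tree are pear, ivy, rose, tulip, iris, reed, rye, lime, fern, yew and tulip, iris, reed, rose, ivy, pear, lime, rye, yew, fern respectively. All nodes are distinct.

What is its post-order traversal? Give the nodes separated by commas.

reed, iris, tulip, rose, ivy, lime, yew, fern, rye, pear

The first element of pre-order is the root; it splits in-order into left and right subtrees.
Root pear: left subtree has 5 nodes {tulip, iris, reed, rose, ivy}, right has 4 {lime, rye, yew, fern}.
  Root ivy: left subtree has 4 nodes {tulip, iris, reed, rose}, right has 0 { }.
    Root rose: left subtree has 3 nodes {tulip, iris, reed}, right has 0 { }.
      Root tulip: left subtree has 0 nodes { }, right has 2 {iris, reed}.
        Root iris: left subtree has 0 nodes { }, right has 1 {reed}.
  Root rye: left subtree has 1 node {lime}, right has 2 {yew, fern}.
    Root fern: left subtree has 1 node {yew}, right has 0 { }.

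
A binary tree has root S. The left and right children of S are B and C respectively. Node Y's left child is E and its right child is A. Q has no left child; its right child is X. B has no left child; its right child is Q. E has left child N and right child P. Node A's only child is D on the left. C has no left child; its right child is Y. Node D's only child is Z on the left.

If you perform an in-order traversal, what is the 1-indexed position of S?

4

In-order visits the left subtree, then the node, then the right subtree.
At S: go left to B.
  At B: no left child.
  Visit B.
  At B: go right to Q.
    At Q: no left child.
    Visit Q.
    At Q: go right to X.
      X is a leaf — visit X.
Visit S.
At S: go right to C.
  At C: no left child.
  Visit C.
  At C: go right to Y.
    At Y: go left to E.
      At E: go left to N.
        N is a leaf — visit N.
      Visit E.
      At E: go right to P.
        P is a leaf — visit P.
    Visit Y.
    At Y: go right to A.
      At A: go left to D.
        At D: go left to Z.
          Z is a leaf — visit Z.
        Visit D.
        At D: no right child.
      Visit A.
      At A: no right child.
Full in-order sequence: B, Q, X, S, C, N, E, P, Y, Z, D, A.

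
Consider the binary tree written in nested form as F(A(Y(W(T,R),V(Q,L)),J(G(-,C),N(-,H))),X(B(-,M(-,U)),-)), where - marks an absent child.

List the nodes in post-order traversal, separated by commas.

Post-order visits the left subtree, then the right subtree, then the node.
At F: go left to A.
  At A: go left to Y.
    At Y: go left to W.
      At W: go left to T.
        T is a leaf — visit T.
      At W: go right to R.
        R is a leaf — visit R.
      Visit W.
    At Y: go right to V.
      At V: go left to Q.
        Q is a leaf — visit Q.
      At V: go right to L.
        L is a leaf — visit L.
      Visit V.
    Visit Y.
  At A: go right to J.
    At J: go left to G.
      At G: no left child.
      At G: go right to C.
        C is a leaf — visit C.
      Visit G.
    At J: go right to N.
      At N: no left child.
      At N: go right to H.
        H is a leaf — visit H.
      Visit N.
    Visit J.
  Visit A.
At F: go right to X.
  At X: go left to B.
    At B: no left child.
    At B: go right to M.
      At M: no left child.
      At M: go right to U.
        U is a leaf — visit U.
      Visit M.
    Visit B.
  At X: no right child.
  Visit X.
Visit F.

T, R, W, Q, L, V, Y, C, G, H, N, J, A, U, M, B, X, F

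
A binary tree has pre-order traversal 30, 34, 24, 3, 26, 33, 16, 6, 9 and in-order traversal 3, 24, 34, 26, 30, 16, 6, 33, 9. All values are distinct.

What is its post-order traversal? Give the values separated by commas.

The first element of pre-order is the root; it splits in-order into left and right subtrees.
Root 30: left subtree has 4 nodes {3, 24, 34, 26}, right has 4 {16, 6, 33, 9}.
  Root 34: left subtree has 2 nodes {3, 24}, right has 1 {26}.
    Root 24: left subtree has 1 node {3}, right has 0 { }.
  Root 33: left subtree has 2 nodes {16, 6}, right has 1 {9}.
    Root 16: left subtree has 0 nodes { }, right has 1 {6}.

3, 24, 26, 34, 6, 16, 9, 33, 30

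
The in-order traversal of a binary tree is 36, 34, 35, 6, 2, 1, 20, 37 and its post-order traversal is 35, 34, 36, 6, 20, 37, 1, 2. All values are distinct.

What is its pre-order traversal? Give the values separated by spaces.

The last element of post-order is the root; it splits in-order into left and right subtrees.
Root 2: left subtree has 4 nodes {36, 34, 35, 6}, right has 3 {1, 20, 37}.
  Root 6: left subtree has 3 nodes {36, 34, 35}, right has 0 { }.
    Root 36: left subtree has 0 nodes { }, right has 2 {34, 35}.
      Root 34: left subtree has 0 nodes { }, right has 1 {35}.
  Root 1: left subtree has 0 nodes { }, right has 2 {20, 37}.
    Root 37: left subtree has 1 node {20}, right has 0 { }.

2 6 36 34 35 1 37 20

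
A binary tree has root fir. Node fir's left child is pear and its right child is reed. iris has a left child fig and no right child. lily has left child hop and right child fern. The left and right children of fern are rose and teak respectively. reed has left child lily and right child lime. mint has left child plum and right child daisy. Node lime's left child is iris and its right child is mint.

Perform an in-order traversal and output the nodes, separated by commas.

In-order visits the left subtree, then the node, then the right subtree.
At fir: go left to pear.
  pear is a leaf — visit pear.
Visit fir.
At fir: go right to reed.
  At reed: go left to lily.
    At lily: go left to hop.
      hop is a leaf — visit hop.
    Visit lily.
    At lily: go right to fern.
      At fern: go left to rose.
        rose is a leaf — visit rose.
      Visit fern.
      At fern: go right to teak.
        teak is a leaf — visit teak.
  Visit reed.
  At reed: go right to lime.
    At lime: go left to iris.
      At iris: go left to fig.
        fig is a leaf — visit fig.
      Visit iris.
      At iris: no right child.
    Visit lime.
    At lime: go right to mint.
      At mint: go left to plum.
        plum is a leaf — visit plum.
      Visit mint.
      At mint: go right to daisy.
        daisy is a leaf — visit daisy.

pear, fir, hop, lily, rose, fern, teak, reed, fig, iris, lime, plum, mint, daisy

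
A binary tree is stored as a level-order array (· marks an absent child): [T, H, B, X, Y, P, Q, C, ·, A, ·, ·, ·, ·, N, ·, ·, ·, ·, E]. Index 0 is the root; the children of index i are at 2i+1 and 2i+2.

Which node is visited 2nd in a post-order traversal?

X

Post-order visits the left subtree, then the right subtree, then the node.
At T: go left to H.
  At H: go left to X.
    At X: go left to C.
      C is a leaf — visit C.
    At X: no right child.
    Visit X.
  At H: go right to Y.
    At Y: go left to A.
      At A: go left to E.
        E is a leaf — visit E.
      At A: no right child.
      Visit A.
    At Y: no right child.
    Visit Y.
  Visit H.
At T: go right to B.
  At B: go left to P.
    P is a leaf — visit P.
  At B: go right to Q.
    At Q: no left child.
    At Q: go right to N.
      N is a leaf — visit N.
    Visit Q.
  Visit B.
Visit T.
Full post-order sequence: C, X, E, A, Y, H, P, N, Q, B, T.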